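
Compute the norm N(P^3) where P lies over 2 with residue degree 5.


N(P^a) = p^(a*f)
= 2^(3*5)
= 2^15
= 32768

32768


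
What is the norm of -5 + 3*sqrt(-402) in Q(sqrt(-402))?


N(a + b*sqrt(d)) = a^2 - d*b^2
= (-5)^2 - (-402)*(3)^2
= 25 + 3618
= 3643

3643


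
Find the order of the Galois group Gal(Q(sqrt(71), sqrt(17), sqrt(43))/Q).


The 3 square roots of distinct primes are multiplicatively independent over Q,
so [K:Q] = 2^3 and Gal(K/Q) is isomorphic to (Z/2Z)^3.
|Gal| = 2^3 = 8

8


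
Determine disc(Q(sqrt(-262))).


For K = Q(sqrt(d)) with d squarefree: disc(K) = d if d = 1 mod 4, and disc(K) = 4d if d = 2 or 3 mod 4.
Here d = -262, and d mod 4 = 2.
d = 2 mod 4, not 1 (O_K = Z[sqrt(d)]), so disc(K) = 4d = 4 * (-262) = -1048

-1048


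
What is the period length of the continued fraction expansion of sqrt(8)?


Run the CF algorithm for sqrt(8).
a_0 = floor(sqrt(8)) = 2; set m_0=0, q_0=1.
Recurrence: m' = q*a - m,  q' = (d - m'^2)/q,  a' = floor((a_0 + m')/q').
  step 1: m=2, q=4, a=1
  step 2: m=2, q=1, a=4
a_2 = 2*a_0 = 4, so the period closes here.
sqrt(8) = [2; 1, 4]
Period length = 2

2


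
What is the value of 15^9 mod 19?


p = 19 is prime and the exponent is (p-1)/2 = 9, so by Euler's criterion 15^9 = (15/19) = +1 or -1 mod 19.
Compute by square-and-multiply:
  9 = 8 + 1 (binary 1001)
  Repeated squaring mod 19: 15^1 = 15, 15^2 = 16, 15^4 = 9, 15^8 = 5
  15^9 = 15^8 * 15^1 = 5 * 15 mod 19
    5 * 15 = 75 = 18 mod 19
  15^9 = 18 mod 19
Result 18 = p - 1 = -1 mod 19: 15 is a quadratic non-residue mod 19. As a residue in [0, p-1] the value is 18.
15^9 mod 19 = 18

18


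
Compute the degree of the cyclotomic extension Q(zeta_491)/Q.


The degree equals Euler's totient phi(491).
491 = 491
phi(491) = 490

490


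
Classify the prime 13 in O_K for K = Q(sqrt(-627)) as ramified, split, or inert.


K = Q(sqrt(-627)). Since d mod 4 = 1, disc(K) = -627.
Check p | disc: -627 mod 13 = 10.
p does not divide disc. Compute Legendre symbol (d/p):
10^((13-1)/2) mod 13 = 1
(d/p) = 1, so p splits: (p) = P*P' with e=1, f=1, g=2.
Therefore p is split.

split


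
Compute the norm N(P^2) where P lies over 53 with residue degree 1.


N(P^a) = p^(a*f)
= 53^(2*1)
= 53^2
= 2809

2809


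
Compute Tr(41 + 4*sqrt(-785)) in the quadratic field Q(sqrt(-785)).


Tr(a + b*sqrt(d)) = (a + b*sqrt(d)) + (a - b*sqrt(d)) = 2a
= 2 * (41)
= 82

82


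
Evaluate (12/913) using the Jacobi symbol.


Compute (12/913) via quadratic reciprocity:
  pull out 2: (2/913) = +1  (since 913 mod 8 = 1)
  pull out 2: (2/913) = +1  (since 913 mod 8 = 1)
  reciprocity: (3/913) -> +(913/3)
  reduce: (1/3)
  (1/3) = 1
Product of signs = 1

1


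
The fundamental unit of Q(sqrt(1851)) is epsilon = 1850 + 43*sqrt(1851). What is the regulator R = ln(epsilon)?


epsilon = 1850 + 43*sqrt(1851)
= 3699.9997
R = ln(3699.9997)
= 8.2161

8.2161


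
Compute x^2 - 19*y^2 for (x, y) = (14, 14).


x^2 - d*y^2
= 14^2 - 19*14^2
= 196 - 3724
= -3528

-3528


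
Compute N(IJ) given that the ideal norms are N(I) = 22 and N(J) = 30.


N(IJ) = N(I) * N(J)
= 22 * 30
= 660

660


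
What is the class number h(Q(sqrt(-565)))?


K = Q(sqrt(-565)). d mod 4 = 3, so D = disc(K) = 4d = -2260
h(K) equals the number of primitive reduced positive-definite forms (a, b, c) = a*x^2 + b*x*y + c*y^2 with b^2 - 4ac = D,
where reduced means |b| <= a <= c, with b >= 0 whenever |b| = a or a = c, and primitive means gcd(a, b, c) = 1.
Reduced forces 3a^2 <= |D| = 2260, so 1 <= a <= 27; b must have the parity of D, and c = (b^2 - D)/(4a) must be an integer >= a.
Enumerate a = 1..27, b in [-a, a]:
  a=1: (1, 0, 565)  [1]
  a=2: (2, 2, 283)  [1]
  a=3..4: none
  a=5: (5, 0, 113)  [1]
  a=6: none
  a=7: (7, -6, 82), (7, 6, 82)  [2]
  a=8..9: none
  a=10: (10, 10, 59)  [1]
  a=11..13: none
  a=14: (14, -6, 41), (14, 6, 41)  [2]
  a=15..16: none
  a=17: (17, -16, 37), (17, 16, 37)  [2]
  a=18: none
  a=19: (19, -18, 34), (19, 18, 34)  [2]
  a=20..27: none
Total reduced forms: 1 + 1 + 1 + 2 + 1 + 2 + 2 + 2 = 12
h = 12

12


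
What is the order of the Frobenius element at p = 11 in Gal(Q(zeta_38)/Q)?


The Frobenius at p in Gal(Q(zeta_n)/Q) = (Z/nZ)* is the class of p, so its order is ord_38(11), the smallest k >= 1 with 11^k = 1 mod 38.
n = 38 = 2 * 19, phi(38) = 18; the order divides phi(n).
Divisors of 18: 1, 2, 3, 6, 9, 18
Repeated squaring mod 38: 11^1 = 11, 11^2 = 7, 11^4 = 11, 11^8 = 7, 11^16 = 11
Test divisors in increasing order:
  k=1: 11^1 = 11 mod 38
  k=2: 11^2 = 7 mod 38
  k=3: 11^3 = 7 * 11 = 1 mod 38  <- first divisor giving 1
Order = 3

3


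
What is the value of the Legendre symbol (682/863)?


p = 863 is prime, so compute (682/863) with the reciprocity algorithm (Jacobi-symbol steps: pull out 2s via (2/n), flip via reciprocity, reduce):
  pull out 2: (2/863) = +1  (since 863 mod 8 = 7)
  reciprocity: (341/863) -> +(863/341)
  reduce: (181/341)
  reciprocity: (181/341) -> +(341/181)
  reduce: (160/181)
  pull out 2: (2/181) = -1  (since 181 mod 8 = 5)
  pull out 2: (2/181) = -1  (since 181 mod 8 = 5)
  pull out 2: (2/181) = -1  (since 181 mod 8 = 5)
  pull out 2: (2/181) = -1  (since 181 mod 8 = 5)
  pull out 2: (2/181) = -1  (since 181 mod 8 = 5)
  reciprocity: (5/181) -> +(181/5)
  reduce: (1/5)
  (1/5) = 1
Product of signs = -1
(682/863) = -1

-1


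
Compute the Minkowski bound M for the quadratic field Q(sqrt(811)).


d = 811, d mod 4 = 3, so disc(K) = 4d = 3244; |disc(K)| = 3244
Real quadratic field, so n = 2, s = r2 = 0, r1 = 2
M = (n!/n^n) * (4/pi)^s * sqrt(|disc(K)|) = (2!/2^2) * (4/pi)^0 * sqrt(3244)
= 0.5 * 1.000000 * 56.956123
= 28.4781

28.4781


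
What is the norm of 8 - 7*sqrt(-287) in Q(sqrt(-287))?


N(a + b*sqrt(d)) = a^2 - d*b^2
= (8)^2 - (-287)*(-7)^2
= 64 + 14063
= 14127

14127


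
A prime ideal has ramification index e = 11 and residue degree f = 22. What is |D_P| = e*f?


|D_P| = e * f
= 11 * 22
= 242

242


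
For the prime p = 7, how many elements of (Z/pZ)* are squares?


For prime p, the number of non-zero quadratic residues is (p-1)/2.
= (7-1)/2
= 3

3


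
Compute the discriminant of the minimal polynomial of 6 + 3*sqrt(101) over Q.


The element 6 + 3*sqrt(101) has minimal polynomial:
x^2 - 12*x - 873
Discriminant = (-12)^2 - 4*(-873)
= 144 + 3492
= 3636

3636


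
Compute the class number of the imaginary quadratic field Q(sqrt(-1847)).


K = Q(sqrt(-1847)). d mod 4 = 1, so D = disc(K) = d = -1847
h(K) equals the number of primitive reduced positive-definite forms (a, b, c) = a*x^2 + b*x*y + c*y^2 with b^2 - 4ac = D,
where reduced means |b| <= a <= c, with b >= 0 whenever |b| = a or a = c, and primitive means gcd(a, b, c) = 1.
Reduced forces 3a^2 <= |D| = 1847, so 1 <= a <= 24; b must have the parity of D, and c = (b^2 - D)/(4a) must be an integer >= a.
Enumerate a = 1..24, b in [-a, a]:
  a=1: (1, 1, 462)  [1]
  a=2: (2, -1, 231), (2, 1, 231)  [2]
  a=3: (3, -1, 154), (3, 1, 154)  [2]
  a=4: (4, -3, 116), (4, 3, 116)  [2]
  a=5: none
  a=6: (6, -5, 78), (6, -1, 77), (6, 1, 77), (6, 5, 78)  [4]
  a=7: (7, -1, 66), (7, 1, 66)  [2]
  a=8: (8, -3, 58), (8, 3, 58)  [2]
  a=9: (9, -5, 52), (9, 5, 52)  [2]
  a=10: none
  a=11: (11, -1, 42), (11, 1, 42)  [2]
  a=12: (12, -11, 41), (12, -5, 39), (12, 5, 39), (12, 11, 41)  [4]
  a=13: (13, -5, 36), (13, 5, 36)  [2]
  a=14: (14, -13, 36), (14, -1, 33), (14, 1, 33), (14, 13, 36)  [4]
  a=15: none
  a=16: (16, -3, 29), (16, 3, 29)  [2]
  a=17: none
  a=18: (18, -13, 28), (18, -5, 26), (18, 5, 26), (18, 13, 28)  [4]
  a=19..20: none
  a=21: (21, -13, 24), (21, -1, 22), (21, 1, 22), (21, 13, 24)  [4]
  a=22: (22, -21, 26), (22, 21, 26)  [2]
  a=23: (23, -19, 24), (23, 19, 24)  [2]
  a=24: none
Total reduced forms: 1 + 2 + 2 + 2 + 4 + 2 + 2 + 2 + 2 + 4 + 2 + 4 + 2 + 4 + 4 + 2 + 2 = 43
h = 43

43


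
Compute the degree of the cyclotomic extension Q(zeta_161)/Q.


The degree equals Euler's totient phi(161).
161 = 7 * 23
phi(161) = 132

132


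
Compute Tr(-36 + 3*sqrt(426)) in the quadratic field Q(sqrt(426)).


Tr(a + b*sqrt(d)) = (a + b*sqrt(d)) + (a - b*sqrt(d)) = 2a
= 2 * (-36)
= -72

-72


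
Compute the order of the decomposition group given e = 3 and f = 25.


|D_P| = e * f
= 3 * 25
= 75

75


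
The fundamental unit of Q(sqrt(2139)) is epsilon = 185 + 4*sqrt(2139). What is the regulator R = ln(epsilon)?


epsilon = 185 + 4*sqrt(2139)
= 369.9973
R = ln(369.9973)
= 5.9135

5.9135


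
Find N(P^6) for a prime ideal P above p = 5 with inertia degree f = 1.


N(P^a) = p^(a*f)
= 5^(6*1)
= 5^6
= 15625

15625


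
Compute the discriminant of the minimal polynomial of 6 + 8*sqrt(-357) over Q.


The element 6 + 8*sqrt(-357) has minimal polynomial:
x^2 - 12*x + 22884
Discriminant = (-12)^2 - 4*(22884)
= 144 - 91536
= -91392

-91392


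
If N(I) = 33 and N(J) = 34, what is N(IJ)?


N(IJ) = N(I) * N(J)
= 33 * 34
= 1122

1122


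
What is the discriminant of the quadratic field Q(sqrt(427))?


For K = Q(sqrt(d)) with d squarefree: disc(K) = d if d = 1 mod 4, and disc(K) = 4d if d = 2 or 3 mod 4.
Here d = 427, and d mod 4 = 3.
d = 3 mod 4, not 1 (O_K = Z[sqrt(d)]), so disc(K) = 4d = 4 * (427) = 1708

1708


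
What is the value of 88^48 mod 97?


p = 97 is prime and the exponent is (p-1)/2 = 48, so by Euler's criterion 88^48 = (88/97) = +1 or -1 mod 97.
Compute by square-and-multiply:
  48 = 32 + 16 (binary 110000)
  Repeated squaring mod 97: 88^1 = 88, 88^2 = 81, 88^4 = 62, 88^8 = 61, 88^16 = 35, 88^32 = 61
  88^48 = 88^32 * 88^16 = 61 * 35 mod 97
    61 * 35 = 2135 = 1 mod 97
  88^48 = 1 mod 97
Result 1: 88 is a quadratic residue mod 97.
88^48 mod 97 = 1

1


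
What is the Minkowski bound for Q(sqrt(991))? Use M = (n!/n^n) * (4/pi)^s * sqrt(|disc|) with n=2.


d = 991, d mod 4 = 3, so disc(K) = 4d = 3964; |disc(K)| = 3964
Real quadratic field, so n = 2, s = r2 = 0, r1 = 2
M = (n!/n^n) * (4/pi)^s * sqrt(|disc(K)|) = (2!/2^2) * (4/pi)^0 * sqrt(3964)
= 0.5 * 1.000000 * 62.960305
= 31.4802

31.4802


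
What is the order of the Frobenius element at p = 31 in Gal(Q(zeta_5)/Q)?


The Frobenius at p in Gal(Q(zeta_n)/Q) = (Z/nZ)* is the class of p, so its order is ord_5(31), the smallest k >= 1 with 31^k = 1 mod 5.
n = 5 = 5, phi(5) = 4; the order divides phi(n).
Divisors of 4: 1, 2, 4
Repeated squaring mod 5: 31^1 = 1, 31^2 = 1, 31^4 = 1
Test divisors in increasing order:
  k=1: 31^1 = 1 mod 5  <- first divisor giving 1
Order = 1

1


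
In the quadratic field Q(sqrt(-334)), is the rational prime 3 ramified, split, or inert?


K = Q(sqrt(-334)). Since d mod 4 = 2, disc(K) = -1336.
Check p | disc: -1336 mod 3 = 2.
p does not divide disc. Compute Legendre symbol (d/p):
2^((3-1)/2) mod 3 = -1
(d/p) = -1, so p is inert: (p) stays prime with e=1, f=2, g=1.
Therefore p is inert.

inert


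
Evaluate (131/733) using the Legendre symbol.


p = 733 is prime, so compute (131/733) with the reciprocity algorithm (Jacobi-symbol steps: pull out 2s via (2/n), flip via reciprocity, reduce):
  reciprocity: (131/733) -> +(733/131)
  reduce: (78/131)
  pull out 2: (2/131) = -1  (since 131 mod 8 = 3)
  reciprocity: (39/131) -> -(131/39)
  reduce: (14/39)
  pull out 2: (2/39) = +1  (since 39 mod 8 = 7)
  reciprocity: (7/39) -> -(39/7)
  reduce: (4/7)
  pull out 2: (2/7) = +1  (since 7 mod 8 = 7)
  pull out 2: (2/7) = +1  (since 7 mod 8 = 7)
  (1/7) = 1
Product of signs = -1
(131/733) = -1

-1


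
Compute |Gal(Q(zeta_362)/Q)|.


|Gal(Q(zeta_362)/Q)| = phi(362)
= 180

180


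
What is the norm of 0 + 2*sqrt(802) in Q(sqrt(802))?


N(a + b*sqrt(d)) = a^2 - d*b^2
= (0)^2 - (802)*(2)^2
= 0 - 3208
= -3208

-3208


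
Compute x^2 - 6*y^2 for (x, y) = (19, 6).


x^2 - d*y^2
= 19^2 - 6*6^2
= 361 - 216
= 145

145


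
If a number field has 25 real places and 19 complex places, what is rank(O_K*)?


By Dirichlet's unit theorem:
rank = r1 + r2 - 1
= 25 + 19 - 1
= 43

43


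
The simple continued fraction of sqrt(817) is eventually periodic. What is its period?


Run the CF algorithm for sqrt(817).
a_0 = floor(sqrt(817)) = 28; set m_0=0, q_0=1.
Recurrence: m' = q*a - m,  q' = (d - m'^2)/q,  a' = floor((a_0 + m')/q').
  step 1: m=28, q=33, a=1
  step 2: m=5, q=24, a=1
  step 3: m=19, q=19, a=2
  step 4: m=19, q=24, a=1
  step 5: m=5, q=33, a=1
  step 6: m=28, q=1, a=56
a_6 = 2*a_0 = 56, so the period closes here.
sqrt(817) = [28; 1, 1, 2, 1, 1, 56]
Period length = 6

6


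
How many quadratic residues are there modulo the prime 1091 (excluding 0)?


For prime p, the number of non-zero quadratic residues is (p-1)/2.
= (1091-1)/2
= 545

545


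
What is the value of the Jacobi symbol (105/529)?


Compute (105/529) via quadratic reciprocity:
  reciprocity: (105/529) -> +(529/105)
  reduce: (4/105)
  pull out 2: (2/105) = +1  (since 105 mod 8 = 1)
  pull out 2: (2/105) = +1  (since 105 mod 8 = 1)
  (1/105) = 1
Product of signs = 1

1


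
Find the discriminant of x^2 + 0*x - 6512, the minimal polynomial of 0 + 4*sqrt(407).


The element 0 + 4*sqrt(407) has minimal polynomial:
x^2 + 0*x - 6512
Discriminant = (0)^2 - 4*(-6512)
= 0 + 26048
= 26048

26048


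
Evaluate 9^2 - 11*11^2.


x^2 - d*y^2
= 9^2 - 11*11^2
= 81 - 1331
= -1250

-1250


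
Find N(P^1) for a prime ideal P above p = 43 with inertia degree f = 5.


N(P^a) = p^(a*f)
= 43^(1*5)
= 43^5
= 147008443

147008443


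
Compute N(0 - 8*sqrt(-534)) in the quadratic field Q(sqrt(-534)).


N(a + b*sqrt(d)) = a^2 - d*b^2
= (0)^2 - (-534)*(-8)^2
= 0 + 34176
= 34176

34176


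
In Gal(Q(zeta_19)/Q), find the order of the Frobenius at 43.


The Frobenius at p in Gal(Q(zeta_n)/Q) = (Z/nZ)* is the class of p, so its order is ord_19(43), the smallest k >= 1 with 43^k = 1 mod 19.
n = 19 = 19, phi(19) = 18; the order divides phi(n).
Divisors of 18: 1, 2, 3, 6, 9, 18
Repeated squaring mod 19: 43^1 = 5, 43^2 = 6, 43^4 = 17, 43^8 = 4, 43^16 = 16
Test divisors in increasing order:
  k=1: 43^1 = 5 mod 19
  k=2: 43^2 = 6 mod 19
  k=3: 43^3 = 6 * 5 = 11 mod 19
  k=6: 43^6 = 17 * 6 = 7 mod 19
  k=9: 43^9 = 4 * 5 = 1 mod 19  <- first divisor giving 1
Order = 9

9


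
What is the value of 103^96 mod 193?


p = 193 is prime and the exponent is (p-1)/2 = 96, so by Euler's criterion 103^96 = (103/193) = +1 or -1 mod 193.
Compute by square-and-multiply:
  96 = 64 + 32 (binary 1100000)
  Repeated squaring mod 193: 103^1 = 103, 103^2 = 187, 103^4 = 36, 103^8 = 138, 103^16 = 130, 103^32 = 109, 103^64 = 108
  103^96 = 103^64 * 103^32 = 108 * 109 mod 193
    108 * 109 = 11772 = 192 mod 193
  103^96 = 192 mod 193
Result 192 = p - 1 = -1 mod 193: 103 is a quadratic non-residue mod 193. As a residue in [0, p-1] the value is 192.
103^96 mod 193 = 192

192


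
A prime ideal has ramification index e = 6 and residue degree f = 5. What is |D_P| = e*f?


|D_P| = e * f
= 6 * 5
= 30

30


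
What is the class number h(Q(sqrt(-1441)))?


K = Q(sqrt(-1441)). d mod 4 = 3, so D = disc(K) = 4d = -5764
h(K) equals the number of primitive reduced positive-definite forms (a, b, c) = a*x^2 + b*x*y + c*y^2 with b^2 - 4ac = D,
where reduced means |b| <= a <= c, with b >= 0 whenever |b| = a or a = c, and primitive means gcd(a, b, c) = 1.
Reduced forces 3a^2 <= |D| = 5764, so 1 <= a <= 43; b must have the parity of D, and c = (b^2 - D)/(4a) must be an integer >= a.
Enumerate a = 1..43, b in [-a, a]:
  a=1: (1, 0, 1441)  [1]
  a=2: (2, 2, 721)  [1]
  a=3..4: none
  a=5: (5, -4, 289), (5, 4, 289)  [2]
  a=6: none
  a=7: (7, -2, 206), (7, 2, 206)  [2]
  a=8..9: none
  a=10: (10, -6, 145), (10, 6, 145)  [2]
  a=11: (11, 0, 131)  [1]
  a=12..13: none
  a=14: (14, -2, 103), (14, 2, 103)  [2]
  a=15..16: none
  a=17: (17, -4, 85), (17, 4, 85)  [2]
  a=18..21: none
  a=22: (22, 22, 71)  [1]
  a=23: (23, -20, 67), (23, 20, 67)  [2]
  a=24: none
  a=25: (25, -6, 58), (25, 6, 58)  [2]
  a=26..28: none
  a=29: (29, -6, 50), (29, 6, 50)  [2]
  a=30: none
  a=31: (31, -8, 47), (31, 8, 47)  [2]
  a=32..33: none
  a=34: (34, -30, 49), (34, 30, 49)  [2]
  a=35: (35, -26, 46), (35, -16, 43), (35, 16, 43), (35, 26, 46)  [4]
  a=36..43: none
Total reduced forms: 1 + 1 + 2 + 2 + 2 + 1 + 2 + 2 + 1 + 2 + 2 + 2 + 2 + 2 + 4 = 28
h = 28

28


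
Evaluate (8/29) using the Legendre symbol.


p = 29 is prime, so compute (8/29) with the reciprocity algorithm (Jacobi-symbol steps: pull out 2s via (2/n), flip via reciprocity, reduce):
  pull out 2: (2/29) = -1  (since 29 mod 8 = 5)
  pull out 2: (2/29) = -1  (since 29 mod 8 = 5)
  pull out 2: (2/29) = -1  (since 29 mod 8 = 5)
  (1/29) = 1
Product of signs = -1
(8/29) = -1

-1


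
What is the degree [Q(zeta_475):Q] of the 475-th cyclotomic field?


The degree equals Euler's totient phi(475).
475 = 5^2 * 19
phi(475) = 360

360


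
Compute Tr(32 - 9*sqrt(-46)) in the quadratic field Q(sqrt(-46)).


Tr(a + b*sqrt(d)) = (a + b*sqrt(d)) + (a - b*sqrt(d)) = 2a
= 2 * (32)
= 64

64


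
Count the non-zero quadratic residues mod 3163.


For prime p, the number of non-zero quadratic residues is (p-1)/2.
= (3163-1)/2
= 1581

1581


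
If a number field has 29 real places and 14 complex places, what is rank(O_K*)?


By Dirichlet's unit theorem:
rank = r1 + r2 - 1
= 29 + 14 - 1
= 42

42


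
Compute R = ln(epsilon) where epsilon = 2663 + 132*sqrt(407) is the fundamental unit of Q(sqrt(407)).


epsilon = 2663 + 132*sqrt(407)
= 5325.9998
R = ln(5325.9998)
= 8.5804

8.5804


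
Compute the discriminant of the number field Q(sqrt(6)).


For K = Q(sqrt(d)) with d squarefree: disc(K) = d if d = 1 mod 4, and disc(K) = 4d if d = 2 or 3 mod 4.
Here d = 6, and d mod 4 = 2.
d = 2 mod 4, not 1 (O_K = Z[sqrt(d)]), so disc(K) = 4d = 4 * (6) = 24

24


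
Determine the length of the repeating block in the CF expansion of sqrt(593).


Run the CF algorithm for sqrt(593).
a_0 = floor(sqrt(593)) = 24; set m_0=0, q_0=1.
Recurrence: m' = q*a - m,  q' = (d - m'^2)/q,  a' = floor((a_0 + m')/q').
  step 1: m=24, q=17, a=2
  step 2: m=10, q=29, a=1
  step 3: m=19, q=8, a=5
  step 4: m=21, q=19, a=2
  step 5: m=17, q=16, a=2
  step 6: m=15, q=23, a=1
  step 7: m=8, q=23, a=1
  step 8: m=15, q=16, a=2
  step 9: m=17, q=19, a=2
  step 10: m=21, q=8, a=5
  step 11: m=19, q=29, a=1
  step 12: m=10, q=17, a=2
  step 13: m=24, q=1, a=48
a_13 = 2*a_0 = 48, so the period closes here.
sqrt(593) = [24; 2, 1, 5, 2, 2, 1, 1, 2, 2, 5, 1, 2, 48]
Period length = 13

13


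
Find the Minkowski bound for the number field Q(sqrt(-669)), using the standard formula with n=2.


d = -669, d mod 4 = 3, so disc(K) = 4d = -2676; |disc(K)| = 2676
Imaginary quadratic field, so n = 2, s = r2 = 1, r1 = 0
M = (n!/n^n) * (4/pi)^s * sqrt(|disc(K)|) = (2!/2^2) * (4/pi)^1 * sqrt(2676)
= 0.5 * 1.273240 * 51.730069
= 32.9324

32.9324


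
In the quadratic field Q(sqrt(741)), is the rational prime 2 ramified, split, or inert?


K = Q(sqrt(741)). Since d mod 4 = 1, disc(K) = 741.
Check p | disc: 741 mod 2 = 1.
p=2 does not divide disc (d is 1 mod 4). 2 splits iff d = 1 mod 8.
d mod 8 = 5, so (d/2) = -1.
(d/p) = -1, so p is inert: (p) stays prime with e=1, f=2, g=1.
Therefore p is inert.

inert


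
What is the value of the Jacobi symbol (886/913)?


Compute (886/913) via quadratic reciprocity:
  pull out 2: (2/913) = +1  (since 913 mod 8 = 1)
  reciprocity: (443/913) -> +(913/443)
  reduce: (27/443)
  reciprocity: (27/443) -> -(443/27)
  reduce: (11/27)
  reciprocity: (11/27) -> -(27/11)
  reduce: (5/11)
  reciprocity: (5/11) -> +(11/5)
  reduce: (1/5)
  (1/5) = 1
Product of signs = 1

1


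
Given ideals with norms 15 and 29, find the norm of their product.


N(IJ) = N(I) * N(J)
= 15 * 29
= 435

435


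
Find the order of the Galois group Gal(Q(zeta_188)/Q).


|Gal(Q(zeta_188)/Q)| = phi(188)
= 92

92


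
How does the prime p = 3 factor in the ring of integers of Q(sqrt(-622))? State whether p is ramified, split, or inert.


K = Q(sqrt(-622)). Since d mod 4 = 2, disc(K) = -2488.
Check p | disc: -2488 mod 3 = 2.
p does not divide disc. Compute Legendre symbol (d/p):
2^((3-1)/2) mod 3 = -1
(d/p) = -1, so p is inert: (p) stays prime with e=1, f=2, g=1.
Therefore p is inert.

inert


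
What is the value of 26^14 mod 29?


p = 29 is prime and the exponent is (p-1)/2 = 14, so by Euler's criterion 26^14 = (26/29) = +1 or -1 mod 29.
Compute by square-and-multiply:
  14 = 8 + 4 + 2 (binary 1110)
  Repeated squaring mod 29: 26^1 = 26, 26^2 = 9, 26^4 = 23, 26^8 = 7
  26^14 = 26^8 * 26^4 * 26^2 = 7 * 23 * 9 mod 29
    7 * 23 = 161 = 16 mod 29
    16 * 9 = 144 = 28 mod 29
  26^14 = 28 mod 29
Result 28 = p - 1 = -1 mod 29: 26 is a quadratic non-residue mod 29. As a residue in [0, p-1] the value is 28.
26^14 mod 29 = 28

28


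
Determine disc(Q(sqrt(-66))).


For K = Q(sqrt(d)) with d squarefree: disc(K) = d if d = 1 mod 4, and disc(K) = 4d if d = 2 or 3 mod 4.
Here d = -66, and d mod 4 = 2.
d = 2 mod 4, not 1 (O_K = Z[sqrt(d)]), so disc(K) = 4d = 4 * (-66) = -264

-264


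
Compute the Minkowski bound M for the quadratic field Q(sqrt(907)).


d = 907, d mod 4 = 3, so disc(K) = 4d = 3628; |disc(K)| = 3628
Real quadratic field, so n = 2, s = r2 = 0, r1 = 2
M = (n!/n^n) * (4/pi)^s * sqrt(|disc(K)|) = (2!/2^2) * (4/pi)^0 * sqrt(3628)
= 0.5 * 1.000000 * 60.232881
= 30.1164

30.1164


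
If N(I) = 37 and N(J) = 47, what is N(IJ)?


N(IJ) = N(I) * N(J)
= 37 * 47
= 1739

1739


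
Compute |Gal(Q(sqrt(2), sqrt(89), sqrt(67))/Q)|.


The 3 square roots of distinct primes are multiplicatively independent over Q,
so [K:Q] = 2^3 and Gal(K/Q) is isomorphic to (Z/2Z)^3.
|Gal| = 2^3 = 8

8


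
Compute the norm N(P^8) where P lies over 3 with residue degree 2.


N(P^a) = p^(a*f)
= 3^(8*2)
= 3^16
= 43046721

43046721


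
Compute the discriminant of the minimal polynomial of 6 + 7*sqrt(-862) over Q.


The element 6 + 7*sqrt(-862) has minimal polynomial:
x^2 - 12*x + 42274
Discriminant = (-12)^2 - 4*(42274)
= 144 - 169096
= -168952

-168952


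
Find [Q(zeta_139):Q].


The degree equals Euler's totient phi(139).
139 = 139
phi(139) = 138

138


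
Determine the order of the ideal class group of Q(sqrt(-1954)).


K = Q(sqrt(-1954)). d mod 4 = 2, so D = disc(K) = 4d = -7816
h(K) equals the number of primitive reduced positive-definite forms (a, b, c) = a*x^2 + b*x*y + c*y^2 with b^2 - 4ac = D,
where reduced means |b| <= a <= c, with b >= 0 whenever |b| = a or a = c, and primitive means gcd(a, b, c) = 1.
Reduced forces 3a^2 <= |D| = 7816, so 1 <= a <= 51; b must have the parity of D, and c = (b^2 - D)/(4a) must be an integer >= a.
Enumerate a = 1..51, b in [-a, a]:
  a=1: (1, 0, 1954)  [1]
  a=2: (2, 0, 977)  [1]
  a=3..4: none
  a=5: (5, -2, 391), (5, 2, 391)  [2]
  a=6..9: none
  a=10: (10, -8, 197), (10, 8, 197)  [2]
  a=11: (11, -4, 178), (11, 4, 178)  [2]
  a=12: none
  a=13: (13, -6, 151), (13, 6, 151)  [2]
  a=14..16: none
  a=17: (17, -2, 115), (17, 2, 115)  [2]
  a=18..21: none
  a=22: (22, -4, 89), (22, 4, 89)  [2]
  a=23: (23, -2, 85), (23, 2, 85)  [2]
  a=24: none
  a=25: (25, -22, 83), (25, 22, 83)  [2]
  a=26: (26, -20, 79), (26, 20, 79)  [2]
  a=27..33: none
  a=34: (34, -32, 65), (34, 32, 65)  [2]
  a=35..36: none
  a=37: (37, -18, 55), (37, 18, 55)  [2]
  a=38..42: none
  a=43: (43, -28, 50), (43, 28, 50)  [2]
  a=44..45: none
  a=46: (46, -44, 53), (46, 44, 53)  [2]
  a=47..51: none
Total reduced forms: 1 + 1 + 2 + 2 + 2 + 2 + 2 + 2 + 2 + 2 + 2 + 2 + 2 + 2 + 2 = 28
h = 28

28


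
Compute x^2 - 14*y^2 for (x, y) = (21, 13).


x^2 - d*y^2
= 21^2 - 14*13^2
= 441 - 2366
= -1925

-1925


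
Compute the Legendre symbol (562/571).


p = 571 is prime, so compute (562/571) with the reciprocity algorithm (Jacobi-symbol steps: pull out 2s via (2/n), flip via reciprocity, reduce):
  pull out 2: (2/571) = -1  (since 571 mod 8 = 3)
  reciprocity: (281/571) -> +(571/281)
  reduce: (9/281)
  reciprocity: (9/281) -> +(281/9)
  reduce: (2/9)
  pull out 2: (2/9) = +1  (since 9 mod 8 = 1)
  (1/9) = 1
Product of signs = -1
(562/571) = -1

-1


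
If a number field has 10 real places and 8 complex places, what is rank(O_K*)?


By Dirichlet's unit theorem:
rank = r1 + r2 - 1
= 10 + 8 - 1
= 17

17


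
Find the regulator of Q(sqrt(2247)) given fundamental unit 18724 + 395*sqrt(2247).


epsilon = 18724 + 395*sqrt(2247)
= 37448.0000
R = ln(37448.0000)
= 10.5307

10.5307


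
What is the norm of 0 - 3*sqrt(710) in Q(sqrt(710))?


N(a + b*sqrt(d)) = a^2 - d*b^2
= (0)^2 - (710)*(-3)^2
= 0 - 6390
= -6390

-6390


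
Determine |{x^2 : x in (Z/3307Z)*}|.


For prime p, the number of non-zero quadratic residues is (p-1)/2.
= (3307-1)/2
= 1653

1653


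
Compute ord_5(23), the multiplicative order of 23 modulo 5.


We want ord_5(23), the smallest k >= 1 with 23^k = 1 mod 5.
n = 5 = 5, phi(5) = 4; the order divides phi(n).
Divisors of 4: 1, 2, 4
Repeated squaring mod 5: 23^1 = 3, 23^2 = 4, 23^4 = 1
Test divisors in increasing order:
  k=1: 23^1 = 3 mod 5
  k=2: 23^2 = 4 mod 5
  k=4: 23^4 = 1 mod 5  <- first divisor giving 1
Order = 4

4


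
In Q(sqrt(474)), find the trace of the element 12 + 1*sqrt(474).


Tr(a + b*sqrt(d)) = (a + b*sqrt(d)) + (a - b*sqrt(d)) = 2a
= 2 * (12)
= 24

24


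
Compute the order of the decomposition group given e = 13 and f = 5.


|D_P| = e * f
= 13 * 5
= 65

65


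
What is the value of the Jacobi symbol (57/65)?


Compute (57/65) via quadratic reciprocity:
  reciprocity: (57/65) -> +(65/57)
  reduce: (8/57)
  pull out 2: (2/57) = +1  (since 57 mod 8 = 1)
  pull out 2: (2/57) = +1  (since 57 mod 8 = 1)
  pull out 2: (2/57) = +1  (since 57 mod 8 = 1)
  (1/57) = 1
Product of signs = 1

1


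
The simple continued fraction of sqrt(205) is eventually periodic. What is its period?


Run the CF algorithm for sqrt(205).
a_0 = floor(sqrt(205)) = 14; set m_0=0, q_0=1.
Recurrence: m' = q*a - m,  q' = (d - m'^2)/q,  a' = floor((a_0 + m')/q').
  step 1: m=14, q=9, a=3
  step 2: m=13, q=4, a=6
  step 3: m=11, q=21, a=1
  step 4: m=10, q=5, a=4
  step 5: m=10, q=21, a=1
  step 6: m=11, q=4, a=6
  step 7: m=13, q=9, a=3
  step 8: m=14, q=1, a=28
a_8 = 2*a_0 = 28, so the period closes here.
sqrt(205) = [14; 3, 6, 1, 4, 1, 6, 3, 28]
Period length = 8

8


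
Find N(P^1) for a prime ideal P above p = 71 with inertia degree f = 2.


N(P^a) = p^(a*f)
= 71^(1*2)
= 71^2
= 5041

5041


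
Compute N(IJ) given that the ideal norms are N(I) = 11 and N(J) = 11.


N(IJ) = N(I) * N(J)
= 11 * 11
= 121

121


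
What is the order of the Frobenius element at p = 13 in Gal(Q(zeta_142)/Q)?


The Frobenius at p in Gal(Q(zeta_n)/Q) = (Z/nZ)* is the class of p, so its order is ord_142(13), the smallest k >= 1 with 13^k = 1 mod 142.
n = 142 = 2 * 71, phi(142) = 70; the order divides phi(n).
Divisors of 70: 1, 2, 5, 7, 10, 14, 35, 70
Repeated squaring mod 142: 13^1 = 13, 13^2 = 27, 13^4 = 19, 13^8 = 77, 13^16 = 107, 13^32 = 89, 13^64 = 111
Test divisors in increasing order:
  k=1: 13^1 = 13 mod 142
  k=2: 13^2 = 27 mod 142
  k=5: 13^5 = 19 * 13 = 105 mod 142
  k=7: 13^7 = 19 * 27 * 13 = 137 mod 142
  k=10: 13^10 = 77 * 27 = 91 mod 142
  k=14: 13^14 = 77 * 19 * 27 = 25 mod 142
  k=35: 13^35 = 89 * 27 * 13 = 141 mod 142
  k=70: 13^70 = 111 * 19 * 27 = 1 mod 142  <- first divisor giving 1
Order = 70

70


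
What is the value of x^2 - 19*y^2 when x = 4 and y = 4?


x^2 - d*y^2
= 4^2 - 19*4^2
= 16 - 304
= -288

-288


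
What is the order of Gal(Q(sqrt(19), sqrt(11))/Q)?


The 2 square roots of distinct primes are multiplicatively independent over Q,
so [K:Q] = 2^2 and Gal(K/Q) is isomorphic to (Z/2Z)^2.
|Gal| = 2^2 = 4

4


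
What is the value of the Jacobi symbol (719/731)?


Compute (719/731) via quadratic reciprocity:
  reciprocity: (719/731) -> -(731/719)
  reduce: (12/719)
  pull out 2: (2/719) = +1  (since 719 mod 8 = 7)
  pull out 2: (2/719) = +1  (since 719 mod 8 = 7)
  reciprocity: (3/719) -> -(719/3)
  reduce: (2/3)
  pull out 2: (2/3) = -1  (since 3 mod 8 = 3)
  (1/3) = 1
Product of signs = -1

-1


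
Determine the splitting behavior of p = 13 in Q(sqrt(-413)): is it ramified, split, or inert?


K = Q(sqrt(-413)). Since d mod 4 = 3, disc(K) = -1652.
Check p | disc: -1652 mod 13 = 12.
p does not divide disc. Compute Legendre symbol (d/p):
3^((13-1)/2) mod 13 = 1
(d/p) = 1, so p splits: (p) = P*P' with e=1, f=1, g=2.
Therefore p is split.

split


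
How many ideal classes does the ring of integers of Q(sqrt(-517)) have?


K = Q(sqrt(-517)). d mod 4 = 3, so D = disc(K) = 4d = -2068
h(K) equals the number of primitive reduced positive-definite forms (a, b, c) = a*x^2 + b*x*y + c*y^2 with b^2 - 4ac = D,
where reduced means |b| <= a <= c, with b >= 0 whenever |b| = a or a = c, and primitive means gcd(a, b, c) = 1.
Reduced forces 3a^2 <= |D| = 2068, so 1 <= a <= 26; b must have the parity of D, and c = (b^2 - D)/(4a) must be an integer >= a.
Enumerate a = 1..26, b in [-a, a]:
  a=1: (1, 0, 517)  [1]
  a=2: (2, 2, 259)  [1]
  a=3..6: none
  a=7: (7, -2, 74), (7, 2, 74)  [2]
  a=8..10: none
  a=11: (11, 0, 47)  [1]
  a=12: none
  a=13: (13, -8, 41), (13, 8, 41)  [2]
  a=14: (14, -2, 37), (14, 2, 37)  [2]
  a=15..21: none
  a=22: (22, 22, 29)  [1]
  a=23: (23, -18, 26), (23, 18, 26)  [2]
  a=24..26: none
Total reduced forms: 1 + 1 + 2 + 1 + 2 + 2 + 1 + 2 = 12
h = 12

12


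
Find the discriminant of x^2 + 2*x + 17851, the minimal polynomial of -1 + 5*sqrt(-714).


The element -1 + 5*sqrt(-714) has minimal polynomial:
x^2 + 2*x + 17851
Discriminant = (2)^2 - 4*(17851)
= 4 - 71404
= -71400

-71400


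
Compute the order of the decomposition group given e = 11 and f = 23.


|D_P| = e * f
= 11 * 23
= 253

253


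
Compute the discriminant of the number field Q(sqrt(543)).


For K = Q(sqrt(d)) with d squarefree: disc(K) = d if d = 1 mod 4, and disc(K) = 4d if d = 2 or 3 mod 4.
Here d = 543, and d mod 4 = 3.
d = 3 mod 4, not 1 (O_K = Z[sqrt(d)]), so disc(K) = 4d = 4 * (543) = 2172

2172


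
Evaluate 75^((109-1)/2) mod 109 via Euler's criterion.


p = 109 is prime and the exponent is (p-1)/2 = 54, so by Euler's criterion 75^54 = (75/109) = +1 or -1 mod 109.
Compute by square-and-multiply:
  54 = 32 + 16 + 4 + 2 (binary 110110)
  Repeated squaring mod 109: 75^1 = 75, 75^2 = 66, 75^4 = 105, 75^8 = 16, 75^16 = 38, 75^32 = 27
  75^54 = 75^32 * 75^16 * 75^4 * 75^2 = 27 * 38 * 105 * 66 mod 109
    27 * 38 = 1026 = 45 mod 109
    45 * 105 = 4725 = 38 mod 109
    38 * 66 = 2508 = 1 mod 109
  75^54 = 1 mod 109
Result 1: 75 is a quadratic residue mod 109.
75^54 mod 109 = 1

1


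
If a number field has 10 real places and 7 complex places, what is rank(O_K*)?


By Dirichlet's unit theorem:
rank = r1 + r2 - 1
= 10 + 7 - 1
= 16

16


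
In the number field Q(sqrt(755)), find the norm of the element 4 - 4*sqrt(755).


N(a + b*sqrt(d)) = a^2 - d*b^2
= (4)^2 - (755)*(-4)^2
= 16 - 12080
= -12064

-12064


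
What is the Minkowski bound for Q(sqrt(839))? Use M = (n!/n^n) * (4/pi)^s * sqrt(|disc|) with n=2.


d = 839, d mod 4 = 3, so disc(K) = 4d = 3356; |disc(K)| = 3356
Real quadratic field, so n = 2, s = r2 = 0, r1 = 2
M = (n!/n^n) * (4/pi)^s * sqrt(|disc(K)|) = (2!/2^2) * (4/pi)^0 * sqrt(3356)
= 0.5 * 1.000000 * 57.930993
= 28.9655

28.9655


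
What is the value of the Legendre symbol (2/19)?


p = 19 is prime, so compute (2/19) with the reciprocity algorithm (Jacobi-symbol steps: pull out 2s via (2/n), flip via reciprocity, reduce):
  pull out 2: (2/19) = -1  (since 19 mod 8 = 3)
  (1/19) = 1
Product of signs = -1
(2/19) = -1

-1


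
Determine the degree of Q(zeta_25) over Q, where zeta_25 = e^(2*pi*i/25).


The degree equals Euler's totient phi(25).
25 = 5^2
phi(25) = 20

20


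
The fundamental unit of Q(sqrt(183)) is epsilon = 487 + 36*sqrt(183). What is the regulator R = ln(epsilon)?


epsilon = 487 + 36*sqrt(183)
= 973.9990
R = ln(973.9990)
= 6.8814

6.8814


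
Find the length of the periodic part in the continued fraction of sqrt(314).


Run the CF algorithm for sqrt(314).
a_0 = floor(sqrt(314)) = 17; set m_0=0, q_0=1.
Recurrence: m' = q*a - m,  q' = (d - m'^2)/q,  a' = floor((a_0 + m')/q').
  step 1: m=17, q=25, a=1
  step 2: m=8, q=10, a=2
  step 3: m=12, q=17, a=1
  step 4: m=5, q=17, a=1
  step 5: m=12, q=10, a=2
  step 6: m=8, q=25, a=1
  step 7: m=17, q=1, a=34
a_7 = 2*a_0 = 34, so the period closes here.
sqrt(314) = [17; 1, 2, 1, 1, 2, 1, 34]
Period length = 7

7


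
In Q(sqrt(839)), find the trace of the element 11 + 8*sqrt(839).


Tr(a + b*sqrt(d)) = (a + b*sqrt(d)) + (a - b*sqrt(d)) = 2a
= 2 * (11)
= 22

22


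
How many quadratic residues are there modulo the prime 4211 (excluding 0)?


For prime p, the number of non-zero quadratic residues is (p-1)/2.
= (4211-1)/2
= 2105

2105


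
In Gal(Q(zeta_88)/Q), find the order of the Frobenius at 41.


The Frobenius at p in Gal(Q(zeta_n)/Q) = (Z/nZ)* is the class of p, so its order is ord_88(41), the smallest k >= 1 with 41^k = 1 mod 88.
n = 88 = 2^3 * 11, phi(88) = 40; the order divides phi(n).
Divisors of 40: 1, 2, 4, 5, 8, 10, 20, 40
Repeated squaring mod 88: 41^1 = 41, 41^2 = 9, 41^4 = 81, 41^8 = 49, 41^16 = 25, 41^32 = 9
Test divisors in increasing order:
  k=1: 41^1 = 41 mod 88
  k=2: 41^2 = 9 mod 88
  k=4: 41^4 = 81 mod 88
  k=5: 41^5 = 81 * 41 = 65 mod 88
  k=8: 41^8 = 49 mod 88
  k=10: 41^10 = 49 * 9 = 1 mod 88  <- first divisor giving 1
Order = 10

10


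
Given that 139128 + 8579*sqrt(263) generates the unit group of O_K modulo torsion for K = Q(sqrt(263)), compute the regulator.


epsilon = 139128 + 8579*sqrt(263)
= 278256.0000
R = ln(278256.0000)
= 12.5363

12.5363


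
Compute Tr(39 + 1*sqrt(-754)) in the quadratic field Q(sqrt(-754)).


Tr(a + b*sqrt(d)) = (a + b*sqrt(d)) + (a - b*sqrt(d)) = 2a
= 2 * (39)
= 78

78


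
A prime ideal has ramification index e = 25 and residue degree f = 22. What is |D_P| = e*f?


|D_P| = e * f
= 25 * 22
= 550

550


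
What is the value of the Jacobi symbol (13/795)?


Compute (13/795) via quadratic reciprocity:
  reciprocity: (13/795) -> +(795/13)
  reduce: (2/13)
  pull out 2: (2/13) = -1  (since 13 mod 8 = 5)
  (1/13) = 1
Product of signs = -1

-1


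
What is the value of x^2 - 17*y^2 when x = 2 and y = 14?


x^2 - d*y^2
= 2^2 - 17*14^2
= 4 - 3332
= -3328

-3328


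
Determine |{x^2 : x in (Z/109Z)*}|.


For prime p, the number of non-zero quadratic residues is (p-1)/2.
= (109-1)/2
= 54

54


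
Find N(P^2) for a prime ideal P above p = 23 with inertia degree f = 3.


N(P^a) = p^(a*f)
= 23^(2*3)
= 23^6
= 148035889

148035889


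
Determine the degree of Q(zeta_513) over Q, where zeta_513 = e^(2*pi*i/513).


The degree equals Euler's totient phi(513).
513 = 3^3 * 19
phi(513) = 324

324


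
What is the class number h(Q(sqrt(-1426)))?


K = Q(sqrt(-1426)). d mod 4 = 2, so D = disc(K) = 4d = -5704
h(K) equals the number of primitive reduced positive-definite forms (a, b, c) = a*x^2 + b*x*y + c*y^2 with b^2 - 4ac = D,
where reduced means |b| <= a <= c, with b >= 0 whenever |b| = a or a = c, and primitive means gcd(a, b, c) = 1.
Reduced forces 3a^2 <= |D| = 5704, so 1 <= a <= 43; b must have the parity of D, and c = (b^2 - D)/(4a) must be an integer >= a.
Enumerate a = 1..43, b in [-a, a]:
  a=1: (1, 0, 1426)  [1]
  a=2: (2, 0, 713)  [1]
  a=3..4: none
  a=5: (5, -4, 286), (5, 4, 286)  [2]
  a=6: none
  a=7: (7, -6, 205), (7, 6, 205)  [2]
  a=8..9: none
  a=10: (10, -4, 143), (10, 4, 143)  [2]
  a=11: (11, -4, 130), (11, 4, 130)  [2]
  a=12: none
  a=13: (13, -4, 110), (13, 4, 110)  [2]
  a=14: (14, -8, 103), (14, 8, 103)  [2]
  a=15..16: none
  a=17: (17, -12, 86), (17, 12, 86)  [2]
  a=18..21: none
  a=22: (22, -4, 65), (22, 4, 65)  [2]
  a=23: (23, 0, 62)  [1]
  a=24: none
  a=25: (25, -14, 59), (25, 14, 59)  [2]
  a=26: (26, -4, 55), (26, 4, 55)  [2]
  a=27..28: none
  a=29: (29, -26, 55), (29, 26, 55)  [2]
  a=30: none
  a=31: (31, 0, 46)  [1]
  a=32..33: none
  a=34: (34, -12, 43), (34, 12, 43)  [2]
  a=35: (35, -34, 49), (35, -6, 41), (35, 6, 41), (35, 34, 49)  [4]
  a=36..43: none
Total reduced forms: 1 + 1 + 2 + 2 + 2 + 2 + 2 + 2 + 2 + 2 + 1 + 2 + 2 + 2 + 1 + 2 + 4 = 32
h = 32

32


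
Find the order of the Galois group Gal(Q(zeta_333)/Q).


|Gal(Q(zeta_333)/Q)| = phi(333)
= 216

216


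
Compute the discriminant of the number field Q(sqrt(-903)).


For K = Q(sqrt(d)) with d squarefree: disc(K) = d if d = 1 mod 4, and disc(K) = 4d if d = 2 or 3 mod 4.
Here d = -903, and d mod 4 = 1.
d = 1 mod 4 (O_K = Z[(1+sqrt(d))/2]), so disc(K) = d = -903

-903


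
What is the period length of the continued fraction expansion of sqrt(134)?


Run the CF algorithm for sqrt(134).
a_0 = floor(sqrt(134)) = 11; set m_0=0, q_0=1.
Recurrence: m' = q*a - m,  q' = (d - m'^2)/q,  a' = floor((a_0 + m')/q').
  step 1: m=11, q=13, a=1
  step 2: m=2, q=10, a=1
  step 3: m=8, q=7, a=2
  step 4: m=6, q=14, a=1
  step 5: m=8, q=5, a=3
  step 6: m=7, q=17, a=1
  step 7: m=10, q=2, a=10
  step 8: m=10, q=17, a=1
  step 9: m=7, q=5, a=3
  step 10: m=8, q=14, a=1
  step 11: m=6, q=7, a=2
  step 12: m=8, q=10, a=1
  step 13: m=2, q=13, a=1
  step 14: m=11, q=1, a=22
a_14 = 2*a_0 = 22, so the period closes here.
sqrt(134) = [11; 1, 1, 2, 1, 3, 1, 10, 1, 3, 1, 2, 1, 1, 22]
Period length = 14

14


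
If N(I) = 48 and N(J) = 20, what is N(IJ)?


N(IJ) = N(I) * N(J)
= 48 * 20
= 960

960


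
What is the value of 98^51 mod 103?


p = 103 is prime and the exponent is (p-1)/2 = 51, so by Euler's criterion 98^51 = (98/103) = +1 or -1 mod 103.
Compute by square-and-multiply:
  51 = 32 + 16 + 2 + 1 (binary 110011)
  Repeated squaring mod 103: 98^1 = 98, 98^2 = 25, 98^4 = 7, 98^8 = 49, 98^16 = 32, 98^32 = 97
  98^51 = 98^32 * 98^16 * 98^2 * 98^1 = 97 * 32 * 25 * 98 mod 103
    97 * 32 = 3104 = 14 mod 103
    14 * 25 = 350 = 41 mod 103
    41 * 98 = 4018 = 1 mod 103
  98^51 = 1 mod 103
Result 1: 98 is a quadratic residue mod 103.
98^51 mod 103 = 1

1


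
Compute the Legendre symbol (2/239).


p = 239 is prime, so compute (2/239) with the reciprocity algorithm (Jacobi-symbol steps: pull out 2s via (2/n), flip via reciprocity, reduce):
  pull out 2: (2/239) = +1  (since 239 mod 8 = 7)
  (1/239) = 1
Product of signs = 1
(2/239) = 1

1


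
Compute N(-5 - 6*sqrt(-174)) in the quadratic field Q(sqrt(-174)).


N(a + b*sqrt(d)) = a^2 - d*b^2
= (-5)^2 - (-174)*(-6)^2
= 25 + 6264
= 6289

6289


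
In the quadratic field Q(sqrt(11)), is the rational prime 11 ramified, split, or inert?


K = Q(sqrt(11)). Since d mod 4 = 3, disc(K) = 44.
Check p | disc: 44 mod 11 = 0.
p divides disc, so p ramifies: (p) = P^2 with e=2, f=1, g=1.
Therefore p is ramified.

ramified


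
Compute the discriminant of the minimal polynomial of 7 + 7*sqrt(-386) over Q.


The element 7 + 7*sqrt(-386) has minimal polynomial:
x^2 - 14*x + 18963
Discriminant = (-14)^2 - 4*(18963)
= 196 - 75852
= -75656

-75656


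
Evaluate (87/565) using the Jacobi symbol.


Compute (87/565) via quadratic reciprocity:
  reciprocity: (87/565) -> +(565/87)
  reduce: (43/87)
  reciprocity: (43/87) -> -(87/43)
  reduce: (1/43)
  (1/43) = 1
Product of signs = -1

-1


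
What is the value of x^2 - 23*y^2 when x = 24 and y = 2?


x^2 - d*y^2
= 24^2 - 23*2^2
= 576 - 92
= 484

484


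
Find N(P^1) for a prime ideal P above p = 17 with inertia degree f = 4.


N(P^a) = p^(a*f)
= 17^(1*4)
= 17^4
= 83521

83521


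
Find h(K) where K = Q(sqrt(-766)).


K = Q(sqrt(-766)). d mod 4 = 2, so D = disc(K) = 4d = -3064
h(K) equals the number of primitive reduced positive-definite forms (a, b, c) = a*x^2 + b*x*y + c*y^2 with b^2 - 4ac = D,
where reduced means |b| <= a <= c, with b >= 0 whenever |b| = a or a = c, and primitive means gcd(a, b, c) = 1.
Reduced forces 3a^2 <= |D| = 3064, so 1 <= a <= 31; b must have the parity of D, and c = (b^2 - D)/(4a) must be an integer >= a.
Enumerate a = 1..31, b in [-a, a]:
  a=1: (1, 0, 766)  [1]
  a=2: (2, 0, 383)  [1]
  a=3..4: none
  a=5: (5, -4, 154), (5, 4, 154)  [2]
  a=6: none
  a=7: (7, -4, 110), (7, 4, 110)  [2]
  a=8..9: none
  a=10: (10, -4, 77), (10, 4, 77)  [2]
  a=11: (11, -4, 70), (11, 4, 70)  [2]
  a=12: none
  a=13: (13, -2, 59), (13, 2, 59)  [2]
  a=14: (14, -4, 55), (14, 4, 55)  [2]
  a=15..16: none
  a=17: (17, -8, 46), (17, 8, 46)  [2]
  a=18..21: none
  a=22: (22, -4, 35), (22, 4, 35)  [2]
  a=23: (23, -8, 34), (23, 8, 34)  [2]
  a=24: none
  a=25: (25, -6, 31), (25, 6, 31)  [2]
  a=26: (26, -24, 35), (26, 24, 35)  [2]
  a=27..31: none
Total reduced forms: 1 + 1 + 2 + 2 + 2 + 2 + 2 + 2 + 2 + 2 + 2 + 2 + 2 = 24
h = 24

24
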